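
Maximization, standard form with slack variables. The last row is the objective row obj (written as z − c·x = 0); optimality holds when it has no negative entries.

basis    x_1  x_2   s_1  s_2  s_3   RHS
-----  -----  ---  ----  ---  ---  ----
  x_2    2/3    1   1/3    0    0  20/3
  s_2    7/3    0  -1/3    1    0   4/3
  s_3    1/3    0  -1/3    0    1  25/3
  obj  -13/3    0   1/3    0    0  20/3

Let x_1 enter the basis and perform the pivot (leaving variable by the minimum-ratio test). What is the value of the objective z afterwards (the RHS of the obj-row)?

64/7

Ratio test on column x_1 — row 1: (20/3)/(2/3) = 10; row 2: (4/3)/(7/3) = 4/7; row 3: (25/3)/(1/3) = 25. Minimum is 4/7 at row 2 (s_2 leaves); pivot element 7/3.
Pivot on row 2; the obj-row RHS becomes 20/3 − (-13/3)·(4/7) = 64/7.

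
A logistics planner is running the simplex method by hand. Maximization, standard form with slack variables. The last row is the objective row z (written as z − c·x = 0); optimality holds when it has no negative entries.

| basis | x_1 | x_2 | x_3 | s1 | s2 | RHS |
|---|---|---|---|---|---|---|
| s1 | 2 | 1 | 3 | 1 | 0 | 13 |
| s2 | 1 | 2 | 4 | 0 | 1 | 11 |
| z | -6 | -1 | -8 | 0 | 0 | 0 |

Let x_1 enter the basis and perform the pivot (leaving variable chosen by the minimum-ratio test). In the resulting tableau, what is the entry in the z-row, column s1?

Ratio test on column x_1 — row 1: 13/2 = 13/2; row 2: 11/1 = 11. Minimum is 13/2 at row 1 (s1 leaves); pivot element 2.
Divide row 1 by 2; eliminate column x_1 from the other rows.
z-row update in column s1: 0 − (-6)·(1/2) = 3.

3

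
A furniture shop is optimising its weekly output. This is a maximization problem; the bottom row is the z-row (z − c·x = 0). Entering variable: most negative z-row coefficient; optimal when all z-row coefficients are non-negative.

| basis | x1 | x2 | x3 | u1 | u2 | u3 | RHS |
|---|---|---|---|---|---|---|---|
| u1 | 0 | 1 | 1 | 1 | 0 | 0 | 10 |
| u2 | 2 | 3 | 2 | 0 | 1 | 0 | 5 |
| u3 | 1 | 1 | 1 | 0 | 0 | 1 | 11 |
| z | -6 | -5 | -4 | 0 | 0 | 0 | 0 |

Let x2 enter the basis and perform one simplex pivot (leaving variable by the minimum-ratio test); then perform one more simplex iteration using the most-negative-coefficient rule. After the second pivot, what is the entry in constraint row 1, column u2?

Ratio test on column x2 — row 1: 10/1 = 10; row 2: 5/3 = 5/3; row 3: 11/1 = 11. Minimum is 5/3 at row 2 (u2 leaves); pivot element 3.
Divide row 2 by 3; eliminate column x2 from the other rows.
Second iteration: most negative z-row entry is -8/3 in column x1, so x1 enters.
Ratio test on column x1 — row 1: entry -2/3 ≤ 0; row 2: (5/3)/(2/3) = 5/2; row 3: (28/3)/(1/3) = 28. Minimum is 5/2 at row 2 (x2 leaves); pivot element 2/3.
Divide row 2 by 2/3; eliminate column x1 from the other rows.
After both pivots, the entry at constraint row 1, column u2 is 0.

0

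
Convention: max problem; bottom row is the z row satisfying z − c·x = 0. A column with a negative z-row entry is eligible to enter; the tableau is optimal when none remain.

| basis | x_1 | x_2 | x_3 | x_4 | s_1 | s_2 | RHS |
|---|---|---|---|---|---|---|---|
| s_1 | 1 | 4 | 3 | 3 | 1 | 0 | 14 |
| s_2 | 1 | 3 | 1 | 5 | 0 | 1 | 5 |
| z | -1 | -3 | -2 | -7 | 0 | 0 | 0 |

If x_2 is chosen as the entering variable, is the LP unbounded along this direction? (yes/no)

no

Column x_2 has positive entries in row(s) 1, 2, so the ratio test bounds it — not unbounded.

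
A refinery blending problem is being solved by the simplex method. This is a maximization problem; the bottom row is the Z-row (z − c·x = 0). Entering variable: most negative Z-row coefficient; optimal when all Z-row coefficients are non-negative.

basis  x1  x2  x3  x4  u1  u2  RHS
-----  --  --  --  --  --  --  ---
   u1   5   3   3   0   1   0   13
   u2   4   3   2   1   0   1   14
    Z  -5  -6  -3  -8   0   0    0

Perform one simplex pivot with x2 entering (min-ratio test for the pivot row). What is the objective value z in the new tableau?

26

Ratio test on column x2 — row 1: 13/3 = 13/3; row 2: 14/3 = 14/3. Minimum is 13/3 at row 1 (u1 leaves); pivot element 3.
Pivot on row 1; the Z-row RHS becomes 0 − (-6)·(13/3) = 26.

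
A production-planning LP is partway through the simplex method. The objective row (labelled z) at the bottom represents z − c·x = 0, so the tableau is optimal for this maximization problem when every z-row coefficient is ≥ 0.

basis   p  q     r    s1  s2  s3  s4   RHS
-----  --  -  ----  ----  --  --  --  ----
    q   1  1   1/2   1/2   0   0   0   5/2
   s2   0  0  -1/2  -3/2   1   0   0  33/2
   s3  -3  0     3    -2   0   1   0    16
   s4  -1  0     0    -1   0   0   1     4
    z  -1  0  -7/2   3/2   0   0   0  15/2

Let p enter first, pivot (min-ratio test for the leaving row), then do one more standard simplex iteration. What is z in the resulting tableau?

Ratio test on column p — row 1: (5/2)/1 = 5/2; row 2: entry 0 ≤ 0; row 3: entry -3 ≤ 0; row 4: entry -1 ≤ 0. Minimum is 5/2 at row 1 (q leaves); pivot element 1.
Pivot on row 1; the z-row RHS becomes 15/2 − (-1)·(5/2) = 10.
Next entering variable (most negative z-row entry -3): r.
Ratio test on column r — row 1: (5/2)/(1/2) = 5; row 2: entry -1/2 ≤ 0; row 3: (47/2)/(9/2) = 47/9; row 4: (13/2)/(1/2) = 13. Minimum is 5 at row 1 (p leaves); pivot element 1/2.
After the second pivot the z-row RHS is 10 − (-3)·5 = 25.

25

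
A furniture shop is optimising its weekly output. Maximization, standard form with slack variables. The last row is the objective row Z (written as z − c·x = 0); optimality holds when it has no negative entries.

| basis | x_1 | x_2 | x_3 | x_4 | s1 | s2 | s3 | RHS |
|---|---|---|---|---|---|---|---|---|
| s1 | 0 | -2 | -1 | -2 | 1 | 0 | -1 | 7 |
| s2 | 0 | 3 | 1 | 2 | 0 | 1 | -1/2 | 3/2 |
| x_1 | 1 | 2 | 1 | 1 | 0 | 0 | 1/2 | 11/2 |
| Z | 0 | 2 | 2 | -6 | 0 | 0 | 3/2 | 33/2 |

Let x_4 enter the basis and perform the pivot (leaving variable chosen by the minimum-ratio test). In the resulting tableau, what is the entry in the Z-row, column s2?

Ratio test on column x_4 — row 1: entry -2 ≤ 0; row 2: (3/2)/2 = 3/4; row 3: (11/2)/1 = 11/2. Minimum is 3/4 at row 2 (s2 leaves); pivot element 2.
Divide row 2 by 2; eliminate column x_4 from the other rows.
Z-row update in column s2: 0 − (-6)·(1/2) = 3.

3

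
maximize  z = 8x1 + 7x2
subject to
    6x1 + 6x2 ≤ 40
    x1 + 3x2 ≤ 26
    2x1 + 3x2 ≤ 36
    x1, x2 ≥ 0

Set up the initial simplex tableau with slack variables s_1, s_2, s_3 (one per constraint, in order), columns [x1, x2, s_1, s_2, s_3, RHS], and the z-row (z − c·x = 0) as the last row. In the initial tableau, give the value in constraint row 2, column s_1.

0

Slack s_1 belongs to constraint 1; its column is the unit vector e_1, so the entry in row 2 is 0.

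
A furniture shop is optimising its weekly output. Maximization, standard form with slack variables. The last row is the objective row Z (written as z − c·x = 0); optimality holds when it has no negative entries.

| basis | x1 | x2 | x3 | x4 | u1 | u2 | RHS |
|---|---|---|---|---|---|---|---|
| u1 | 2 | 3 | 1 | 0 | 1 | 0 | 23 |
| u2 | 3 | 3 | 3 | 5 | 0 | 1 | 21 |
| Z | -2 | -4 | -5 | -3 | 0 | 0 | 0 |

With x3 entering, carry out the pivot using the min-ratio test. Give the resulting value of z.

35

Ratio test on column x3 — row 1: 23/1 = 23; row 2: 21/3 = 7. Minimum is 7 at row 2 (u2 leaves); pivot element 3.
Pivot on row 2; the Z-row RHS becomes 0 − (-5)·7 = 35.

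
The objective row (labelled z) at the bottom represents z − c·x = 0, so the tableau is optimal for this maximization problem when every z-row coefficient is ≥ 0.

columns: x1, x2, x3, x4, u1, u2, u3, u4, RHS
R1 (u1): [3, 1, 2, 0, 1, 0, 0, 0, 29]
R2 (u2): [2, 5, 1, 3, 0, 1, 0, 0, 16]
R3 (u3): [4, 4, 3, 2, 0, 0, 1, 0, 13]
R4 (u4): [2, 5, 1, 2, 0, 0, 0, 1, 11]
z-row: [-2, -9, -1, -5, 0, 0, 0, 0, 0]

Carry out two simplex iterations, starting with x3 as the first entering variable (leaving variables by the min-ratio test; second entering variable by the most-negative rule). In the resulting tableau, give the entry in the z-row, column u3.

-4/11

Ratio test on column x3 — row 1: 29/2 = 29/2; row 2: 16/1 = 16; row 3: 13/3 = 13/3; row 4: 11/1 = 11. Minimum is 13/3 at row 3 (u3 leaves); pivot element 3.
Divide row 3 by 3; eliminate column x3 from the other rows.
Second iteration: most negative z-row entry is -23/3 in column x2, so x2 enters.
Ratio test on column x2 — row 1: entry -5/3 ≤ 0; row 2: (35/3)/(11/3) = 35/11; row 3: (13/3)/(4/3) = 13/4; row 4: (20/3)/(11/3) = 20/11. Minimum is 20/11 at row 4 (u4 leaves); pivot element 11/3.
Divide row 4 by 11/3; eliminate column x2 from the other rows.
After both pivots, the entry at the z-row, column u3 is -4/11.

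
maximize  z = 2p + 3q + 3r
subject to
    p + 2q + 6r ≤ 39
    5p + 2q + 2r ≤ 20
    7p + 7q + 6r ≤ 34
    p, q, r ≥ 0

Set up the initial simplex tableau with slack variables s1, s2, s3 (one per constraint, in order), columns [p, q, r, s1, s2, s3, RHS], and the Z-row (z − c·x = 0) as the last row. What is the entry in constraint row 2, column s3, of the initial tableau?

Slack s3 belongs to constraint 3; its column is the unit vector e_3, so the entry in row 2 is 0.

0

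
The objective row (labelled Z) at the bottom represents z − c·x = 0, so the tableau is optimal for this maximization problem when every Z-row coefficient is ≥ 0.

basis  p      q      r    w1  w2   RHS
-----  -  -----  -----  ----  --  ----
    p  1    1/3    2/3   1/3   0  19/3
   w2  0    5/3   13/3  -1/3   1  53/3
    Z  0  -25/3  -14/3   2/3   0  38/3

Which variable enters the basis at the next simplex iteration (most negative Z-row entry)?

q

Negative Z-row entries: q: -25/3, r: -14/3.
The most negative is -25/3 in column q, so q enters.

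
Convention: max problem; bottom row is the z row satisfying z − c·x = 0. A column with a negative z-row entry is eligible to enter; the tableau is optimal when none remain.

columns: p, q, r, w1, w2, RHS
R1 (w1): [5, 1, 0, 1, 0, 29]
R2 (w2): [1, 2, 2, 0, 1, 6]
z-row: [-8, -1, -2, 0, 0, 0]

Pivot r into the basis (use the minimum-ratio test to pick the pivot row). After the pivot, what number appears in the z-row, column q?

Ratio test on column r — row 1: entry 0 ≤ 0; row 2: 6/2 = 3. Minimum is 3 at row 2 (w2 leaves); pivot element 2.
Divide row 2 by 2; eliminate column r from the other rows.
z-row update in column q: -1 − (-2)·1 = 1.

1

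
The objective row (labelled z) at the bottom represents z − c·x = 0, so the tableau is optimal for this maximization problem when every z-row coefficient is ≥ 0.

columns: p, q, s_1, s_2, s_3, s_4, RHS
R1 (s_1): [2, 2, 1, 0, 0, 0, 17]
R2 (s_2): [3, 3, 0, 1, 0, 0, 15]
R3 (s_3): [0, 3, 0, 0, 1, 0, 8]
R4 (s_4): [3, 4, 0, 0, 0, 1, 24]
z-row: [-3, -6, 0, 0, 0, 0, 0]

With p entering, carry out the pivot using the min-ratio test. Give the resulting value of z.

15

Ratio test on column p — row 1: 17/2 = 17/2; row 2: 15/3 = 5; row 3: entry 0 ≤ 0; row 4: 24/3 = 8. Minimum is 5 at row 2 (s_2 leaves); pivot element 3.
Pivot on row 2; the z-row RHS becomes 0 − (-3)·5 = 15.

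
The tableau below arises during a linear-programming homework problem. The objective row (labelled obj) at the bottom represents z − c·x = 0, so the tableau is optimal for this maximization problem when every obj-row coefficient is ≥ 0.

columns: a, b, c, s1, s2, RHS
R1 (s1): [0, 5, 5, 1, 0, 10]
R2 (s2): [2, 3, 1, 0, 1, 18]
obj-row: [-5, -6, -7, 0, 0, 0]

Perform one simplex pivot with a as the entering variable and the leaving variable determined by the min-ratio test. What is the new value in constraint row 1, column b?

5

Ratio test on column a — row 1: entry 0 ≤ 0; row 2: 18/2 = 9. Minimum is 9 at row 2 (s2 leaves); pivot element 2.
Divide row 2 by 2; eliminate column a from the other rows.
Row 1 update in column b: 5 − 0·(3/2) = 5.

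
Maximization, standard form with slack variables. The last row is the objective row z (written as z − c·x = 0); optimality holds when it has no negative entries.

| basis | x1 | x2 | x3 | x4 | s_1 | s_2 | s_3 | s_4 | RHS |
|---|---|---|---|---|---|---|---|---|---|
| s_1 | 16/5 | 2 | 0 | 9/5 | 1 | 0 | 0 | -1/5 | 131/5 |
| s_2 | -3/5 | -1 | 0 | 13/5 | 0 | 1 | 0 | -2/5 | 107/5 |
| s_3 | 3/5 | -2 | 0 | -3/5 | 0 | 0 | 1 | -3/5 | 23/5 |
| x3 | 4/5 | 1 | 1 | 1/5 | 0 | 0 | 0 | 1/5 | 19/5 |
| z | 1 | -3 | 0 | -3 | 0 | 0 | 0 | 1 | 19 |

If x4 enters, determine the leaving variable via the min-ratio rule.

s_2

Column x4 entries and ratios — s_1: (131/5)/(9/5) = 131/9; s_2: (107/5)/(13/5) = 107/13; s_3: -3/5 ≤ 0, skip; x3: (19/5)/(1/5) = 19.
Smallest ratio is 107/13 in the row of s_2, so s_2 leaves.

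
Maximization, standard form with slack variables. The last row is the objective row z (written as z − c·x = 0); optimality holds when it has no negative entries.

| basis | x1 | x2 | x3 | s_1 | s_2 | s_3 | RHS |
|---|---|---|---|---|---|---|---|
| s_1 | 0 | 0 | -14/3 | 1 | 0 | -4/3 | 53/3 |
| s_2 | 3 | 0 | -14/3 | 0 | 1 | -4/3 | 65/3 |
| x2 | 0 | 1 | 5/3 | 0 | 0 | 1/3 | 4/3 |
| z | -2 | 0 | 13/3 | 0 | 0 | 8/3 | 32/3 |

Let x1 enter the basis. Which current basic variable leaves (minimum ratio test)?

Column x1 entries and ratios — s_1: 0 ≤ 0, skip; s_2: (65/3)/3 = 65/9; x2: 0 ≤ 0, skip.
Smallest ratio is 65/9 in the row of s_2, so s_2 leaves.

s_2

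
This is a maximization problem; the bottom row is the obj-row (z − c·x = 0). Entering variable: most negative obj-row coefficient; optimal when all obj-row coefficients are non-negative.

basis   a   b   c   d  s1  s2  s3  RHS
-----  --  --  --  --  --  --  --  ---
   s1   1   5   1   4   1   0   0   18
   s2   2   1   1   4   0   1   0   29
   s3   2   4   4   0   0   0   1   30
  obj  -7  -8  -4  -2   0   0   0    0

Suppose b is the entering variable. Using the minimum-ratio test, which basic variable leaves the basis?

s1

Column b entries and ratios — s1: 18/5 = 18/5; s2: 29/1 = 29; s3: 30/4 = 15/2.
Smallest ratio is 18/5 in the row of s1, so s1 leaves.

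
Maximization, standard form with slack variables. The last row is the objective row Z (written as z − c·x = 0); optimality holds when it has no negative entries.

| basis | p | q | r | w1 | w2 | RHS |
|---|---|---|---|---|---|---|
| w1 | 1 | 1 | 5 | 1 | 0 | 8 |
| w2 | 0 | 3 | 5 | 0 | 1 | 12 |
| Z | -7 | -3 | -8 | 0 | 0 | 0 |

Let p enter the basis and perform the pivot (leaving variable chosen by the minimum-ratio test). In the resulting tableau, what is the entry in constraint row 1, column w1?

1

Ratio test on column p — row 1: 8/1 = 8; row 2: entry 0 ≤ 0. Minimum is 8 at row 1 (w1 leaves); pivot element 1.
Divide row 1 by 1; eliminate column p from the other rows.
In the new row 1, the w1 entry is the old entry divided by the pivot: 1/1 = 1.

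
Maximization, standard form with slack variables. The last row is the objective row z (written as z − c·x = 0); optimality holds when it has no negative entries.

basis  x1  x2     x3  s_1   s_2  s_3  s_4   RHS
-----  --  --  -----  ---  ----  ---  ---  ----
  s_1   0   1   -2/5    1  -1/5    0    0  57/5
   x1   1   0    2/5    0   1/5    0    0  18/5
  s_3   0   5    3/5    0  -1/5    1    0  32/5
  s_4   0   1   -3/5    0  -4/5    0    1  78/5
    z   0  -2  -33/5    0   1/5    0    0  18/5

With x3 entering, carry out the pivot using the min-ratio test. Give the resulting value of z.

63

Ratio test on column x3 — row 1: entry -2/5 ≤ 0; row 2: (18/5)/(2/5) = 9; row 3: (32/5)/(3/5) = 32/3; row 4: entry -3/5 ≤ 0. Minimum is 9 at row 2 (x1 leaves); pivot element 2/5.
Pivot on row 2; the z-row RHS becomes 18/5 − (-33/5)·9 = 63.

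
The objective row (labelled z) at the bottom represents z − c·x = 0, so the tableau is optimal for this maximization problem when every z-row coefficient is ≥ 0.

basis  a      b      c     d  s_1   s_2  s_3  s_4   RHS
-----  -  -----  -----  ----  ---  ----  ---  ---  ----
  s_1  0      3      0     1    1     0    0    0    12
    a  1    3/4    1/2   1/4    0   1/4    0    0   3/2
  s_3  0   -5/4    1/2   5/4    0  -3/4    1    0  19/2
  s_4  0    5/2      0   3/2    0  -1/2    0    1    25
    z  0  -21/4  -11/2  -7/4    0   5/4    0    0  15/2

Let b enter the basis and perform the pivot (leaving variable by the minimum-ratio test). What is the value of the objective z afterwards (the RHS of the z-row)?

18

Ratio test on column b — row 1: 12/3 = 4; row 2: (3/2)/(3/4) = 2; row 3: entry -5/4 ≤ 0; row 4: 25/(5/2) = 10. Minimum is 2 at row 2 (a leaves); pivot element 3/4.
Pivot on row 2; the z-row RHS becomes 15/2 − (-21/4)·2 = 18.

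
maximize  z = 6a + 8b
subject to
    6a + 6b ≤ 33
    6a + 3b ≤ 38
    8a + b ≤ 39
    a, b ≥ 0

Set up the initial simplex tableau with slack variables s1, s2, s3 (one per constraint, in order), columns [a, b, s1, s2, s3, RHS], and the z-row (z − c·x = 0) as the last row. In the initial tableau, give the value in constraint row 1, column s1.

Slack s1 belongs to constraint 1; its column is the unit vector e_1, so the entry in row 1 is 1.

1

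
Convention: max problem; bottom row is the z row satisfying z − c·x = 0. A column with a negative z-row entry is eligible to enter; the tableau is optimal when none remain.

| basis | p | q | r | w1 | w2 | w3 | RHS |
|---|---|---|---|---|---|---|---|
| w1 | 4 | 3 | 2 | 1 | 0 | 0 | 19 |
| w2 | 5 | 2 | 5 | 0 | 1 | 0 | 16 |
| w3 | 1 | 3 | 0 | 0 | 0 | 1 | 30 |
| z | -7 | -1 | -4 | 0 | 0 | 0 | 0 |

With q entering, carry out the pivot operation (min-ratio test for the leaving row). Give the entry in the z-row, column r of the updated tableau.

Ratio test on column q — row 1: 19/3 = 19/3; row 2: 16/2 = 8; row 3: 30/3 = 10. Minimum is 19/3 at row 1 (w1 leaves); pivot element 3.
Divide row 1 by 3; eliminate column q from the other rows.
z-row update in column r: -4 − (-1)·(2/3) = -10/3.

-10/3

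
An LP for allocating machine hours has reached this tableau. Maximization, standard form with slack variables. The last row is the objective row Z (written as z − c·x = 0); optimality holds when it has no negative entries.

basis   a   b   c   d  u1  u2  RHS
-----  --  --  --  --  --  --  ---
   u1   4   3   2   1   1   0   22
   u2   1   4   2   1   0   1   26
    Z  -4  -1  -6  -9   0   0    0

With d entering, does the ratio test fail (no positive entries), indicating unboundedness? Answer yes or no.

no

Column d has positive entries in row(s) 1, 2, so the ratio test bounds it — not unbounded.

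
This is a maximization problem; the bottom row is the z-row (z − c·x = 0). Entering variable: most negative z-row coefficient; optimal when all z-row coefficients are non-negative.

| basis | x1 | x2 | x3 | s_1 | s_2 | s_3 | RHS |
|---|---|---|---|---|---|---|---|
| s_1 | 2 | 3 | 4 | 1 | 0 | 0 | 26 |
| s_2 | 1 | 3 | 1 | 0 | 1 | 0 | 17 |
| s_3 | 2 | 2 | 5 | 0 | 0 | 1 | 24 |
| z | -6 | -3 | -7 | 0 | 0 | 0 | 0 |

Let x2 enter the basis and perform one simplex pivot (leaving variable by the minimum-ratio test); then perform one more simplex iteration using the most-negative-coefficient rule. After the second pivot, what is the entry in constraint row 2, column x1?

3/13

Ratio test on column x2 — row 1: 26/3 = 26/3; row 2: 17/3 = 17/3; row 3: 24/2 = 12. Minimum is 17/3 at row 2 (s_2 leaves); pivot element 3.
Divide row 2 by 3; eliminate column x2 from the other rows.
Second iteration: most negative z-row entry is -6 in column x3, so x3 enters.
Ratio test on column x3 — row 1: 9/3 = 3; row 2: (17/3)/(1/3) = 17; row 3: (38/3)/(13/3) = 38/13. Minimum is 38/13 at row 3 (s_3 leaves); pivot element 13/3.
Divide row 3 by 13/3; eliminate column x3 from the other rows.
After both pivots, the entry at constraint row 2, column x1 is 3/13.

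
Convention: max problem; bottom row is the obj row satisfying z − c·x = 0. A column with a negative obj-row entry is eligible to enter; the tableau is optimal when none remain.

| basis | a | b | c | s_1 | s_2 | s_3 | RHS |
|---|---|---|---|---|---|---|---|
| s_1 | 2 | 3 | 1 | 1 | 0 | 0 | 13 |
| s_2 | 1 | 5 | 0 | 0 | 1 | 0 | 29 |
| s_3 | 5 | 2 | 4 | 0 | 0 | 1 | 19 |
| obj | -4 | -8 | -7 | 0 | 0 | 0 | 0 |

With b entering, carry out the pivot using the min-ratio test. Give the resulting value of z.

Ratio test on column b — row 1: 13/3 = 13/3; row 2: 29/5 = 29/5; row 3: 19/2 = 19/2. Minimum is 13/3 at row 1 (s_1 leaves); pivot element 3.
Pivot on row 1; the obj-row RHS becomes 0 − (-8)·(13/3) = 104/3.

104/3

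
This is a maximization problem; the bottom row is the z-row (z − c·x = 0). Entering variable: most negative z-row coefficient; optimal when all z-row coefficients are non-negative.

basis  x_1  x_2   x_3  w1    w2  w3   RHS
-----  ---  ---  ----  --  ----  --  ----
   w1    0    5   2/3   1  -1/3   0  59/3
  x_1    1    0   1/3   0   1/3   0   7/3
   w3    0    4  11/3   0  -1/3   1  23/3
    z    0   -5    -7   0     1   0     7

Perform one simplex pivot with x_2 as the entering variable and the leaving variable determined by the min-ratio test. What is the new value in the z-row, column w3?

Ratio test on column x_2 — row 1: (59/3)/5 = 59/15; row 2: entry 0 ≤ 0; row 3: (23/3)/4 = 23/12. Minimum is 23/12 at row 3 (w3 leaves); pivot element 4.
Divide row 3 by 4; eliminate column x_2 from the other rows.
z-row update in column w3: 0 − (-5)·(1/4) = 5/4.

5/4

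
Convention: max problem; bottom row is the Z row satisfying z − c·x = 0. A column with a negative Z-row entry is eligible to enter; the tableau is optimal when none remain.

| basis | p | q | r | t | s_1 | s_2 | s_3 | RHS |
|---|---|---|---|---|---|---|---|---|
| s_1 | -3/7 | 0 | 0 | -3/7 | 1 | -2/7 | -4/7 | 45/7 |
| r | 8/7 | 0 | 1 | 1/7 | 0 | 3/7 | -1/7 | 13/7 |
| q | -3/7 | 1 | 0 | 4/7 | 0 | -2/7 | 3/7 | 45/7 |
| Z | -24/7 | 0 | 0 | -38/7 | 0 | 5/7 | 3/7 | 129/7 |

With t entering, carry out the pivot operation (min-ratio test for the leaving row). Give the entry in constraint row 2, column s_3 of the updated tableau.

Ratio test on column t — row 1: entry -3/7 ≤ 0; row 2: (13/7)/(1/7) = 13; row 3: (45/7)/(4/7) = 45/4. Minimum is 45/4 at row 3 (q leaves); pivot element 4/7.
Divide row 3 by 4/7; eliminate column t from the other rows.
Row 2 update in column s_3: -1/7 − (1/7)·(3/4) = -1/4.

-1/4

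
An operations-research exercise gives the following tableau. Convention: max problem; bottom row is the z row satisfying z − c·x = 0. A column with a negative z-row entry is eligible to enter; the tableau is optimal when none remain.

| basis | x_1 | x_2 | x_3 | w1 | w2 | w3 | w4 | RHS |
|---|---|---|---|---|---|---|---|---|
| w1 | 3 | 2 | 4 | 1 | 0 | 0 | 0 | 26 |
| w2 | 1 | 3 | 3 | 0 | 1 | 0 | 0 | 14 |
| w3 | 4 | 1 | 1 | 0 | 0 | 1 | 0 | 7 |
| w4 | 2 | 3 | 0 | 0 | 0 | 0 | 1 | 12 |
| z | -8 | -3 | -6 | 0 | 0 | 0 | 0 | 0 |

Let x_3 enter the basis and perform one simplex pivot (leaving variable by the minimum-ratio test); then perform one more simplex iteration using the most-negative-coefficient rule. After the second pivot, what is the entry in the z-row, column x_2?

3

Ratio test on column x_3 — row 1: 26/4 = 13/2; row 2: 14/3 = 14/3; row 3: 7/1 = 7; row 4: entry 0 ≤ 0. Minimum is 14/3 at row 2 (w2 leaves); pivot element 3.
Divide row 2 by 3; eliminate column x_3 from the other rows.
Second iteration: most negative z-row entry is -6 in column x_1, so x_1 enters.
Ratio test on column x_1 — row 1: (22/3)/(5/3) = 22/5; row 2: (14/3)/(1/3) = 14; row 3: (7/3)/(11/3) = 7/11; row 4: 12/2 = 6. Minimum is 7/11 at row 3 (w3 leaves); pivot element 11/3.
Divide row 3 by 11/3; eliminate column x_1 from the other rows.
After both pivots, the entry at the z-row, column x_2 is 3.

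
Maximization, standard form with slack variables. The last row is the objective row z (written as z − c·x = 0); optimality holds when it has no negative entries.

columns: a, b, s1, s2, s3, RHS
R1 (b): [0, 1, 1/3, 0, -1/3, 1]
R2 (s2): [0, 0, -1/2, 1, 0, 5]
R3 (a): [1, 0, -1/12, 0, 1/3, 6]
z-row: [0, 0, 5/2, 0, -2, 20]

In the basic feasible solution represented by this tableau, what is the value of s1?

0

s1 is not in the basis, so in the current basic feasible solution s1 = 0.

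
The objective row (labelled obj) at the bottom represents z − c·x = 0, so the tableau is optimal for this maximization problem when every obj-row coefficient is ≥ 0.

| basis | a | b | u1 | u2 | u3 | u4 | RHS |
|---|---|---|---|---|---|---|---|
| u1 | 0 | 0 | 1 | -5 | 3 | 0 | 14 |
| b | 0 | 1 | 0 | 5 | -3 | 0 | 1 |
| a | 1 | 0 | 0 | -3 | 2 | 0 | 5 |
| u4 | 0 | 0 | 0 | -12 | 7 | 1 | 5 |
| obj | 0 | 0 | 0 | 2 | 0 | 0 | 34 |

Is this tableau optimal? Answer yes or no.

Every obj-row coefficient is ≥ 0, so the tableau is optimal.

yes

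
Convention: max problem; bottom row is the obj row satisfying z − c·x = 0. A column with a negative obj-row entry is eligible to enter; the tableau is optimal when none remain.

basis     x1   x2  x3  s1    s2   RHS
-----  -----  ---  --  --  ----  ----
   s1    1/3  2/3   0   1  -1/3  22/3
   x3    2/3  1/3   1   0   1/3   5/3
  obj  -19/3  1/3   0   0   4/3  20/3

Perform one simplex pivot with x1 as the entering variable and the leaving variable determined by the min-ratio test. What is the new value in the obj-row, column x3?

Ratio test on column x1 — row 1: (22/3)/(1/3) = 22; row 2: (5/3)/(2/3) = 5/2. Minimum is 5/2 at row 2 (x3 leaves); pivot element 2/3.
Divide row 2 by 2/3; eliminate column x1 from the other rows.
obj-row update in column x3: 0 − (-19/3)·(3/2) = 19/2.

19/2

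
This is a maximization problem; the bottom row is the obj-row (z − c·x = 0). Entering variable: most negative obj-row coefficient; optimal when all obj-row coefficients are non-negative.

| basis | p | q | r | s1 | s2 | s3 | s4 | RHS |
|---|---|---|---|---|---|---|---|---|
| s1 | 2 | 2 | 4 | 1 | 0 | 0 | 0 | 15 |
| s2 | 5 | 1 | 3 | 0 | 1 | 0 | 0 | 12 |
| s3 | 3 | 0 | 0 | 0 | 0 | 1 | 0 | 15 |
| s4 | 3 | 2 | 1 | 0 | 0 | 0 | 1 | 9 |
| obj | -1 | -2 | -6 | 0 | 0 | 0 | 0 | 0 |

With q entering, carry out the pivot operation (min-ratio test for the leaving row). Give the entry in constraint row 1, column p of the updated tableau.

Ratio test on column q — row 1: 15/2 = 15/2; row 2: 12/1 = 12; row 3: entry 0 ≤ 0; row 4: 9/2 = 9/2. Minimum is 9/2 at row 4 (s4 leaves); pivot element 2.
Divide row 4 by 2; eliminate column q from the other rows.
Row 1 update in column p: 2 − 2·(3/2) = -1.

-1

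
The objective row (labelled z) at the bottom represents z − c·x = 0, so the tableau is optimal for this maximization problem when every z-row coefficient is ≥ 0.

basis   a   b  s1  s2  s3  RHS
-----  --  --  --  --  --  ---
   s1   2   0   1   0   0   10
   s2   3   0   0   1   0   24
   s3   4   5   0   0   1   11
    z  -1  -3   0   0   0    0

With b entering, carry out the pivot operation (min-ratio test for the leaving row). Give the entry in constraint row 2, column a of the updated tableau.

Ratio test on column b — row 1: entry 0 ≤ 0; row 2: entry 0 ≤ 0; row 3: 11/5 = 11/5. Minimum is 11/5 at row 3 (s3 leaves); pivot element 5.
Divide row 3 by 5; eliminate column b from the other rows.
Row 2 update in column a: 3 − 0·(4/5) = 3.

3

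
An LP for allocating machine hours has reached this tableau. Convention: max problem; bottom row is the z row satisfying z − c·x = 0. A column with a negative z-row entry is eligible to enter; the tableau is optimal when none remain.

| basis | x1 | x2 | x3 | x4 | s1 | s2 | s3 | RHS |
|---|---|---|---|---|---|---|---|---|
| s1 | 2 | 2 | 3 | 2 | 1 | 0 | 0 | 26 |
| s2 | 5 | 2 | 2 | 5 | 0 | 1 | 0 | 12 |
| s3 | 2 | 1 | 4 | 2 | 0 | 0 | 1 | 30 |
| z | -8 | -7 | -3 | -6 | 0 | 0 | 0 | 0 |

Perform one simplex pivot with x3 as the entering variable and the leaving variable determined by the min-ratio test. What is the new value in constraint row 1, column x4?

Ratio test on column x3 — row 1: 26/3 = 26/3; row 2: 12/2 = 6; row 3: 30/4 = 15/2. Minimum is 6 at row 2 (s2 leaves); pivot element 2.
Divide row 2 by 2; eliminate column x3 from the other rows.
Row 1 update in column x4: 2 − 3·(5/2) = -11/2.

-11/2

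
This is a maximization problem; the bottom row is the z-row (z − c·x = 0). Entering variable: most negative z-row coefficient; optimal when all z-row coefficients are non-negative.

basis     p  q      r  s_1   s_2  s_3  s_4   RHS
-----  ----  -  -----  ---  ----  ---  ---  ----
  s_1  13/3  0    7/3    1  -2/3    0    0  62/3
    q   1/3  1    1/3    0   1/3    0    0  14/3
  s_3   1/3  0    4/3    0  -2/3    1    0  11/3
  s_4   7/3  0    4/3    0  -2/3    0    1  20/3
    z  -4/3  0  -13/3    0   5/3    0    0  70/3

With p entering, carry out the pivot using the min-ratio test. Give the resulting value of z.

190/7

Ratio test on column p — row 1: (62/3)/(13/3) = 62/13; row 2: (14/3)/(1/3) = 14; row 3: (11/3)/(1/3) = 11; row 4: (20/3)/(7/3) = 20/7. Minimum is 20/7 at row 4 (s_4 leaves); pivot element 7/3.
Pivot on row 4; the z-row RHS becomes 70/3 − (-4/3)·(20/7) = 190/7.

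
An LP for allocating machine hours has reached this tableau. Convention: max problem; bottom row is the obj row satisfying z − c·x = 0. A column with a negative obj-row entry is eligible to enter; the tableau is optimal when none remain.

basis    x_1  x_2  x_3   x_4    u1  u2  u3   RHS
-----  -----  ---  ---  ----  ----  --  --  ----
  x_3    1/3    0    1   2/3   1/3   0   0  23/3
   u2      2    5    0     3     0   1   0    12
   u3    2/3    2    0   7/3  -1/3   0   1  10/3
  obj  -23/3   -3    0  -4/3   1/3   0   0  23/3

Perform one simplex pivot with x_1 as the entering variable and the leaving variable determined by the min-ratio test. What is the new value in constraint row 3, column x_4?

7/2

Ratio test on column x_1 — row 1: (23/3)/(1/3) = 23; row 2: 12/2 = 6; row 3: (10/3)/(2/3) = 5. Minimum is 5 at row 3 (u3 leaves); pivot element 2/3.
Divide row 3 by 2/3; eliminate column x_1 from the other rows.
In the new row 3, the x_4 entry is the old entry divided by the pivot: (7/3)/(2/3) = 7/2.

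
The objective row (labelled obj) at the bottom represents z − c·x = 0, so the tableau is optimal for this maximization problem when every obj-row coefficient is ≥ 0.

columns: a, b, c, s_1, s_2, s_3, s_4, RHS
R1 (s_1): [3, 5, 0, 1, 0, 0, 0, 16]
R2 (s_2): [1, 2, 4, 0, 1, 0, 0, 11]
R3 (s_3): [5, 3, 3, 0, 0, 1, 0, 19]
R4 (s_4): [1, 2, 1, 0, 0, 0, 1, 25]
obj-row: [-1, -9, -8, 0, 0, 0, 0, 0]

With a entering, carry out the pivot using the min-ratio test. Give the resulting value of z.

Ratio test on column a — row 1: 16/3 = 16/3; row 2: 11/1 = 11; row 3: 19/5 = 19/5; row 4: 25/1 = 25. Minimum is 19/5 at row 3 (s_3 leaves); pivot element 5.
Pivot on row 3; the obj-row RHS becomes 0 − (-1)·(19/5) = 19/5.

19/5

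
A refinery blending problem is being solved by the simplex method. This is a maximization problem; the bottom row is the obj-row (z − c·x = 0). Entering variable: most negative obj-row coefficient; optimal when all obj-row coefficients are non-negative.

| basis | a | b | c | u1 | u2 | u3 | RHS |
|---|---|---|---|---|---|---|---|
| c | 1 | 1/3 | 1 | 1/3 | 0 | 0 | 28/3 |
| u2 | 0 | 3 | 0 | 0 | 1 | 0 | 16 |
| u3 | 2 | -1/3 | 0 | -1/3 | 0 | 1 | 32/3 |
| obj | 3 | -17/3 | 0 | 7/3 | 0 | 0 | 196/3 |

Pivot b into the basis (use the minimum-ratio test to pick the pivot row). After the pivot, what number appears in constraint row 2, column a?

0

Ratio test on column b — row 1: (28/3)/(1/3) = 28; row 2: 16/3 = 16/3; row 3: entry -1/3 ≤ 0. Minimum is 16/3 at row 2 (u2 leaves); pivot element 3.
Divide row 2 by 3; eliminate column b from the other rows.
In the new row 2, the a entry is the old entry divided by the pivot: 0/3 = 0.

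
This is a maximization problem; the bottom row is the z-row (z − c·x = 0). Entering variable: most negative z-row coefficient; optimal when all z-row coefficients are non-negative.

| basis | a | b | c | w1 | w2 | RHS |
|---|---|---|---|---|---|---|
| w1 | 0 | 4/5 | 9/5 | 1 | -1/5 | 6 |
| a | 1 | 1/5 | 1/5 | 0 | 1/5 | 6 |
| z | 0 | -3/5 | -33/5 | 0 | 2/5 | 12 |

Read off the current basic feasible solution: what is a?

a is basic (row 2); its value is the RHS of that row, 6.

6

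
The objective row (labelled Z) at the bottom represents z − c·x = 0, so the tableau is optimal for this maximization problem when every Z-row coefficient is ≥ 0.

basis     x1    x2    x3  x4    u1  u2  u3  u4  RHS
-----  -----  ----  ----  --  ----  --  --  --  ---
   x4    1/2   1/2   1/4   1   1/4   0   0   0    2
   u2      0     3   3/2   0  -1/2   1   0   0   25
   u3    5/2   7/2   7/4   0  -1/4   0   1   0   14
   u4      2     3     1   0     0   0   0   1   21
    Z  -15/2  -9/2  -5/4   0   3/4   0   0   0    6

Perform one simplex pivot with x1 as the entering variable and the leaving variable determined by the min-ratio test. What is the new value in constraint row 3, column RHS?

Ratio test on column x1 — row 1: 2/(1/2) = 4; row 2: entry 0 ≤ 0; row 3: 14/(5/2) = 28/5; row 4: 21/2 = 21/2. Minimum is 4 at row 1 (x4 leaves); pivot element 1/2.
Divide row 1 by 1/2; eliminate column x1 from the other rows.
Row 3 update in column RHS: 14 − (5/2)·4 = 4.

4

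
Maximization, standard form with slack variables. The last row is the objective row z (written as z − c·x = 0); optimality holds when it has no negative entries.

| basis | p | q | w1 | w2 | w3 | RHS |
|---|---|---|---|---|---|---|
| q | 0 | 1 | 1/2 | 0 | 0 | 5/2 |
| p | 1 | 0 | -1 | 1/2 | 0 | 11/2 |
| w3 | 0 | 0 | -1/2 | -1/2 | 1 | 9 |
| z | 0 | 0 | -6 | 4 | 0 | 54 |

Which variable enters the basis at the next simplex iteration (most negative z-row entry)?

w1

Negative z-row entries: w1: -6.
The most negative is -6 in column w1, so w1 enters.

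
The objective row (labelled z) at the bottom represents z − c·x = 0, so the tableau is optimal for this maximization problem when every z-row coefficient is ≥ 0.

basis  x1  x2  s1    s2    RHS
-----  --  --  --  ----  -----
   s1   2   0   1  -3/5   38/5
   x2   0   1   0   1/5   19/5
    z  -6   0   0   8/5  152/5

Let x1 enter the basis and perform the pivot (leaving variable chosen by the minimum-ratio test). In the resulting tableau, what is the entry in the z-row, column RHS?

266/5

Ratio test on column x1 — row 1: (38/5)/2 = 19/5; row 2: entry 0 ≤ 0. Minimum is 19/5 at row 1 (s1 leaves); pivot element 2.
Divide row 1 by 2; eliminate column x1 from the other rows.
z-row update in column RHS: 152/5 − (-6)·(19/5) = 266/5.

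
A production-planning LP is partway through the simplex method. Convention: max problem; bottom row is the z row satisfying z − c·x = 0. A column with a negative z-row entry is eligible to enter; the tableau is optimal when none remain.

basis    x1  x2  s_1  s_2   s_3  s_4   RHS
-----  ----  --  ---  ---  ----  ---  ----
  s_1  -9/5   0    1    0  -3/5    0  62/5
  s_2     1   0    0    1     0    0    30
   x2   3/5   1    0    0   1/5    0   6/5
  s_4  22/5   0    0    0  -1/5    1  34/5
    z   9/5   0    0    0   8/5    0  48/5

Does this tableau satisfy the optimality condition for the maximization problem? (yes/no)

Every z-row coefficient is ≥ 0, so the tableau is optimal.

yes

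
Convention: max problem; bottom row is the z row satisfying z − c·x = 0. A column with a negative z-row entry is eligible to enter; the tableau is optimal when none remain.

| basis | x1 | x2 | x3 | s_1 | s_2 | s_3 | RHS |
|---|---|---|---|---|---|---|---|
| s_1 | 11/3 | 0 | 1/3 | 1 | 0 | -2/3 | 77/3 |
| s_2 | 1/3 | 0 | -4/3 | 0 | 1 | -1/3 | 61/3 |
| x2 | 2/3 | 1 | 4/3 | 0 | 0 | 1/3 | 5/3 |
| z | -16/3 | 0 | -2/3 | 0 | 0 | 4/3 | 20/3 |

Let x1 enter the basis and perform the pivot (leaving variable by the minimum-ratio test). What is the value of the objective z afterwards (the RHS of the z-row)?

20

Ratio test on column x1 — row 1: (77/3)/(11/3) = 7; row 2: (61/3)/(1/3) = 61; row 3: (5/3)/(2/3) = 5/2. Minimum is 5/2 at row 3 (x2 leaves); pivot element 2/3.
Pivot on row 3; the z-row RHS becomes 20/3 − (-16/3)·(5/2) = 20.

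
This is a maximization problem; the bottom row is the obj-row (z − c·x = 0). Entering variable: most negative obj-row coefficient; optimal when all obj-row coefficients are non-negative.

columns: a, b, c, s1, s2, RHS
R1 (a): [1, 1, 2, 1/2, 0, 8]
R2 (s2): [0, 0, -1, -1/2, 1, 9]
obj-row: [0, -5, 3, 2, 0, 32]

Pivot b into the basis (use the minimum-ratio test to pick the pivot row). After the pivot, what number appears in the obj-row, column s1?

Ratio test on column b — row 1: 8/1 = 8; row 2: entry 0 ≤ 0. Minimum is 8 at row 1 (a leaves); pivot element 1.
Divide row 1 by 1; eliminate column b from the other rows.
obj-row update in column s1: 2 − (-5)·(1/2) = 9/2.

9/2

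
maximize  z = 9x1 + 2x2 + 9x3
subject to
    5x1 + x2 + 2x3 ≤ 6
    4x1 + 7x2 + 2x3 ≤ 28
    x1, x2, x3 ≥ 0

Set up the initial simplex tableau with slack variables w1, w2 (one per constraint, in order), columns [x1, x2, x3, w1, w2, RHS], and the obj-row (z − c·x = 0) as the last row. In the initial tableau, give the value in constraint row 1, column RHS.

6

The RHS of constraint 1 is b_1 = 6.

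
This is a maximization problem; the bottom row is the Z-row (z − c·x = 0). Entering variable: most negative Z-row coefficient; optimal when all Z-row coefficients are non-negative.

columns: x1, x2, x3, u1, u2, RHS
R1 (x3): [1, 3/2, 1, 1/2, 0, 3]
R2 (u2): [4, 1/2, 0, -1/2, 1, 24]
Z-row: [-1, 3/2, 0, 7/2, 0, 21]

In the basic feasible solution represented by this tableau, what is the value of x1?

x1 is not in the basis, so in the current basic feasible solution x1 = 0.

0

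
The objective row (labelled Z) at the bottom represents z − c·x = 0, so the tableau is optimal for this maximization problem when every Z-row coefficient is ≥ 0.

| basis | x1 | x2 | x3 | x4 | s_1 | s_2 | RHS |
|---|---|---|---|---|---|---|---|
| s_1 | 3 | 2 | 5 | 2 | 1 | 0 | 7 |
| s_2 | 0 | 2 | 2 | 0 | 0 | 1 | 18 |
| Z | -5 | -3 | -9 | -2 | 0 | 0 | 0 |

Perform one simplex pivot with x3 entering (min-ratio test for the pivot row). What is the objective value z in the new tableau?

63/5

Ratio test on column x3 — row 1: 7/5 = 7/5; row 2: 18/2 = 9. Minimum is 7/5 at row 1 (s_1 leaves); pivot element 5.
Pivot on row 1; the Z-row RHS becomes 0 − (-9)·(7/5) = 63/5.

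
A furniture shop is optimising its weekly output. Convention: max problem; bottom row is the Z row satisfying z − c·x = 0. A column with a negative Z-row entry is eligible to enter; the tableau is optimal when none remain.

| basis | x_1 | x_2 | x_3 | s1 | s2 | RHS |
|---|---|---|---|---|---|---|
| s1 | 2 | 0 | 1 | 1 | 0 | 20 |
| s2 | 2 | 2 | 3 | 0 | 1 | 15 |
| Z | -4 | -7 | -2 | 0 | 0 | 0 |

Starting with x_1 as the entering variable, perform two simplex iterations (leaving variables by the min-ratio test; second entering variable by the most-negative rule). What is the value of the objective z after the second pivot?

Ratio test on column x_1 — row 1: 20/2 = 10; row 2: 15/2 = 15/2. Minimum is 15/2 at row 2 (s2 leaves); pivot element 2.
Pivot on row 2; the Z-row RHS becomes 0 − (-4)·(15/2) = 30.
Next entering variable (most negative Z-row entry -3): x_2.
Ratio test on column x_2 — row 1: entry -2 ≤ 0; row 2: (15/2)/1 = 15/2. Minimum is 15/2 at row 2 (x_1 leaves); pivot element 1.
After the second pivot the Z-row RHS is 30 − (-3)·(15/2) = 105/2.

105/2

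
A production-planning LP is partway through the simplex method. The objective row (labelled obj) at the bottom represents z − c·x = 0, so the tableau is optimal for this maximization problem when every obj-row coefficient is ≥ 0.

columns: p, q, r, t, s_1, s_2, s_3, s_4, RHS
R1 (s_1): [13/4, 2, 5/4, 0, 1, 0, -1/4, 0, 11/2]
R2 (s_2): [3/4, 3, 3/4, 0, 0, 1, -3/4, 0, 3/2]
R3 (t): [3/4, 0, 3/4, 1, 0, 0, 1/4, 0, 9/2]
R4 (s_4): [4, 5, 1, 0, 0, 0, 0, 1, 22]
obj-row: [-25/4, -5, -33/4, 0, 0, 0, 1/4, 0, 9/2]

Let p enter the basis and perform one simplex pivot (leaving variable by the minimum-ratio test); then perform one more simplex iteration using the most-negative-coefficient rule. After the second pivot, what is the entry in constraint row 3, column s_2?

Ratio test on column p — row 1: (11/2)/(13/4) = 22/13; row 2: (3/2)/(3/4) = 2; row 3: (9/2)/(3/4) = 6; row 4: 22/4 = 11/2. Minimum is 22/13 at row 1 (s_1 leaves); pivot element 13/4.
Divide row 1 by 13/4; eliminate column p from the other rows.
Second iteration: most negative obj-row entry is -76/13 in column r, so r enters.
Ratio test on column r — row 1: (22/13)/(5/13) = 22/5; row 2: (3/13)/(6/13) = 1/2; row 3: (42/13)/(6/13) = 7; row 4: entry -7/13 ≤ 0. Minimum is 1/2 at row 2 (s_2 leaves); pivot element 6/13.
Divide row 2 by 6/13; eliminate column r from the other rows.
After both pivots, the entry at constraint row 3, column s_2 is -1.

-1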